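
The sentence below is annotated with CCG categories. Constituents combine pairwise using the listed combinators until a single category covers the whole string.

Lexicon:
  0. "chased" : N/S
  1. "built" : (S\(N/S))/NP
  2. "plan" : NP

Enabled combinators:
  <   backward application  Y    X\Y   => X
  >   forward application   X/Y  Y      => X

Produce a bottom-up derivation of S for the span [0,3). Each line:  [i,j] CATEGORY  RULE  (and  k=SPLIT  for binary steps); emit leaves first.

[0,1] N/S  lex  "chased"
[1,2] (S\(N/S))/NP  lex  "built"
[2,3] NP  lex  "plan"
[1,3] S\(N/S)  >  k=2
[0,3] S  <  k=1

[0,3] S   <
  [0,1] "chased" : N/S
  [1,3] S\(N/S)   >
    [1,2] "built" : (S\(N/S))/NP
    [2,3] "plan" : NP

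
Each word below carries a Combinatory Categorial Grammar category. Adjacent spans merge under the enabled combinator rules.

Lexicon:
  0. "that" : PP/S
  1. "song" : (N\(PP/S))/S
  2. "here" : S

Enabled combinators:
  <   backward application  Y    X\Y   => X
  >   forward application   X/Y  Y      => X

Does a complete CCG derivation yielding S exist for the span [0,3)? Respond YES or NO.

NO

PP/S (N\(PP/S))/S S
CKY chart[0,3] = {N}; S ∉ chart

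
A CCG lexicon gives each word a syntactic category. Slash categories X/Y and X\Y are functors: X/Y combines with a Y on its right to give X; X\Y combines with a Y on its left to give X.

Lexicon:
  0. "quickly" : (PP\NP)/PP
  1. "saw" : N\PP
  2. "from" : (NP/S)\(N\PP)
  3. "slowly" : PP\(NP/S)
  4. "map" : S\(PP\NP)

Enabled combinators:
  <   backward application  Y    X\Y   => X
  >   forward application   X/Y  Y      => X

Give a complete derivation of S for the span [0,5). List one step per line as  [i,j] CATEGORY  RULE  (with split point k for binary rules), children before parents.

[0,5] S   <
  [0,4] PP\NP   >
    [0,1] "quickly" : (PP\NP)/PP
    [1,4] PP   <
      [1,3] NP/S   <
        [1,2] "saw" : N\PP
        [2,3] "from" : (NP/S)\(N\PP)
      [3,4] "slowly" : PP\(NP/S)
  [4,5] "map" : S\(PP\NP)

[0,1] (PP\NP)/PP  lex  "quickly"
[1,2] N\PP  lex  "saw"
[2,3] (NP/S)\(N\PP)  lex  "from"
[1,3] NP/S  <  k=2
[3,4] PP\(NP/S)  lex  "slowly"
[1,4] PP  <  k=3
[0,4] PP\NP  >  k=1
[4,5] S\(PP\NP)  lex  "map"
[0,5] S  <  k=4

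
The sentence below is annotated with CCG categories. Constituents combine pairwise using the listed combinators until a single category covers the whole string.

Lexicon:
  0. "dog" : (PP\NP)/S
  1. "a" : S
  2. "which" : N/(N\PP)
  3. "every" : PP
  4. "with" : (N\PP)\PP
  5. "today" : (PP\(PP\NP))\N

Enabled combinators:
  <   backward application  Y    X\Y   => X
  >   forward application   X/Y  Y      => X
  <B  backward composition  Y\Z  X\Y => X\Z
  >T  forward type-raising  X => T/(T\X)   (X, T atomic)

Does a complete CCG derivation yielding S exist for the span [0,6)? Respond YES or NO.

(PP\NP)/S S N/(N\PP) PP (N\PP)\PP (PP\(PP\NP))\N
CKY chart[0,6] = {N/(N\PP), NP/(NP\PP), PP, PP/(PP\PP), S/(S\PP)}; S ∉ chart

NO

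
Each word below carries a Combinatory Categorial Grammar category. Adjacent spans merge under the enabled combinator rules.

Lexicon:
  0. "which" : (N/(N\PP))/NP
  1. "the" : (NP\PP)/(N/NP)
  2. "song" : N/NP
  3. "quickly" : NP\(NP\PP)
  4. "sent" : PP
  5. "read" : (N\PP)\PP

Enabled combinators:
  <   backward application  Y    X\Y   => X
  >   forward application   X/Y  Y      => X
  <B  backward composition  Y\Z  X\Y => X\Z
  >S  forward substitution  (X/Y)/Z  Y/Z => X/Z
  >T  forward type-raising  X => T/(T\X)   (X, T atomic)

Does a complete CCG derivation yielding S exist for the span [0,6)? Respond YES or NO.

(N/(N\PP))/NP (NP\PP)/(N/NP) N/NP NP\(NP\PP) PP (N\PP)\PP
CKY chart[0,6] = {N, N/(N\N), NP/(NP\N), PP/(PP\N), S/(S\N)}; S ∉ chart

NO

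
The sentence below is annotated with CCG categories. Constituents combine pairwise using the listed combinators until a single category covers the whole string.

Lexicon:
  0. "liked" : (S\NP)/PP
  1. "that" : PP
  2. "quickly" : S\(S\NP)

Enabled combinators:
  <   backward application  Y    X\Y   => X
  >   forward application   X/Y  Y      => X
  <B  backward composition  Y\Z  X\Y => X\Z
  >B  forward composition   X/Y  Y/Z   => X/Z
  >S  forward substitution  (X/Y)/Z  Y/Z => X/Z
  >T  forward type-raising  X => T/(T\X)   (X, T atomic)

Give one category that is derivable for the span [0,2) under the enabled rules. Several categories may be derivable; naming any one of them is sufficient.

S\NP

[0,3] S   <
  [0,2] S\NP   >
    [0,1] "liked" : (S\NP)/PP
    [1,2] "that" : PP
  [2,3] "quickly" : S\(S\NP)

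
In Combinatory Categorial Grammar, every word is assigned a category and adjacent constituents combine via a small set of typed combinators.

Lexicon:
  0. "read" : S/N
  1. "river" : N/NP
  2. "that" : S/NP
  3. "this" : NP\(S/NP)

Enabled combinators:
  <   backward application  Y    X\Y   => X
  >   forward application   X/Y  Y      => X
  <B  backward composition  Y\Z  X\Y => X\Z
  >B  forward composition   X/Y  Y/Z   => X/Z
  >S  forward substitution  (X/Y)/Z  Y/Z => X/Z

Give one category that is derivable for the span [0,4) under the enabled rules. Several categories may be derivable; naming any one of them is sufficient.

S

[0,4] S   >
  [0,1] "read" : S/N
  [1,4] N   >
    [1,2] "river" : N/NP
    [2,4] NP   <
      [2,3] "that" : S/NP
      [3,4] "this" : NP\(S/NP)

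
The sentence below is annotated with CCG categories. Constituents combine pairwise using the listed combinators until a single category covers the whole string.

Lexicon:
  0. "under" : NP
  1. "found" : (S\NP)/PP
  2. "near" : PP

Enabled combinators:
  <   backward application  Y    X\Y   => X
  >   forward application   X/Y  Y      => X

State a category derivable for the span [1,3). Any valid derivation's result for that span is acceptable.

[0,3] S   <
  [0,1] "under" : NP
  [1,3] S\NP   >
    [1,2] "found" : (S\NP)/PP
    [2,3] "near" : PP

S\NP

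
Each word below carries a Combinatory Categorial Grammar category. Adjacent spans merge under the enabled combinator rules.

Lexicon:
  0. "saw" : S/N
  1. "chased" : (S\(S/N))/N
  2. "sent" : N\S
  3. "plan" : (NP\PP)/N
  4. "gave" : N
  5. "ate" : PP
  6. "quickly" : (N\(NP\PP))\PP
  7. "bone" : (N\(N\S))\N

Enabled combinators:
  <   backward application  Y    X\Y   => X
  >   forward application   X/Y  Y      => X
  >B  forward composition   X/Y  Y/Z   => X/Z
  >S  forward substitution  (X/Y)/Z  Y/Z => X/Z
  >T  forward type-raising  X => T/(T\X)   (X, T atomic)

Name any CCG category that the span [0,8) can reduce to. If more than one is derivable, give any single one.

S

[0,8] S   <
  [0,1] "saw" : S/N
  [1,8] S\(S/N)   >
    [1,2] "chased" : (S\(S/N))/N
    [2,8] N   <
      [2,3] "sent" : N\S
      [3,8] N\(N\S)   <
        [3,7] N   <
          [3,5] NP\PP   >
            [3,4] "plan" : (NP\PP)/N
            [4,5] "gave" : N
          [5,7] N\(NP\PP)   <
            [5,6] "ate" : PP
            [6,7] "quickly" : (N\(NP\PP))\PP
        [7,8] "bone" : (N\(N\S))\N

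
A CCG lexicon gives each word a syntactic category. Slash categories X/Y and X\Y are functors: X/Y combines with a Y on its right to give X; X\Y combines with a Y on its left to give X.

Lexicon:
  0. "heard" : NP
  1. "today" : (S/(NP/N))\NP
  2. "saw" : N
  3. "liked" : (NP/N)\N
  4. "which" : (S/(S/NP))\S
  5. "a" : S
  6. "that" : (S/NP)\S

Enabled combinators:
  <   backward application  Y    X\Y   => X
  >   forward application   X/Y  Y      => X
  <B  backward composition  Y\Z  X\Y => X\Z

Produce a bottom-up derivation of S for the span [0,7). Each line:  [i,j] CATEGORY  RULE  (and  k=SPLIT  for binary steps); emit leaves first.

[0,7] S   >
  [0,5] S/(S/NP)   <
    [0,4] S   >
      [0,2] S/(NP/N)   <
        [0,1] "heard" : NP
        [1,2] "today" : (S/(NP/N))\NP
      [2,4] NP/N   <
        [2,3] "saw" : N
        [3,4] "liked" : (NP/N)\N
    [4,5] "which" : (S/(S/NP))\S
  [5,7] S/NP   <
    [5,6] "a" : S
    [6,7] "that" : (S/NP)\S

[0,1] NP  lex  "heard"
[1,2] (S/(NP/N))\NP  lex  "today"
[0,2] S/(NP/N)  <  k=1
[2,3] N  lex  "saw"
[3,4] (NP/N)\N  lex  "liked"
[2,4] NP/N  <  k=3
[0,4] S  >  k=2
[4,5] (S/(S/NP))\S  lex  "which"
[0,5] S/(S/NP)  <  k=4
[5,6] S  lex  "a"
[6,7] (S/NP)\S  lex  "that"
[5,7] S/NP  <  k=6
[0,7] S  >  k=5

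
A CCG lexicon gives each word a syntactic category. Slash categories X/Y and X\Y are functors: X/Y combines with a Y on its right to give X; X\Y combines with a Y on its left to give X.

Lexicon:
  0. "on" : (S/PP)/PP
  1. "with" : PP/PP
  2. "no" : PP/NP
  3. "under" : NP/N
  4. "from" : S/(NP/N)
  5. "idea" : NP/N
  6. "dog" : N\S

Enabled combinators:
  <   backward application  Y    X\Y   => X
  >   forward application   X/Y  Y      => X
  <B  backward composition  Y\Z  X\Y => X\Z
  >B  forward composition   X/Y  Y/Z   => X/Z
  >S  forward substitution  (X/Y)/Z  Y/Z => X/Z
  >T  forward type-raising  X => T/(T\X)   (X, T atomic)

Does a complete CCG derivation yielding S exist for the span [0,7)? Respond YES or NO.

[0,7] S   >
  [0,3] S/NP   >B
    [0,2] S/PP   >S
      [0,1] "on" : (S/PP)/PP
      [1,2] "with" : PP/PP
    [2,3] "no" : PP/NP
  [3,7] NP   >
    [3,4] "under" : NP/N
    [4,7] N   <
      [4,6] S   >
        [4,5] "from" : S/(NP/N)
        [5,6] "idea" : NP/N
      [6,7] "dog" : N\S

YES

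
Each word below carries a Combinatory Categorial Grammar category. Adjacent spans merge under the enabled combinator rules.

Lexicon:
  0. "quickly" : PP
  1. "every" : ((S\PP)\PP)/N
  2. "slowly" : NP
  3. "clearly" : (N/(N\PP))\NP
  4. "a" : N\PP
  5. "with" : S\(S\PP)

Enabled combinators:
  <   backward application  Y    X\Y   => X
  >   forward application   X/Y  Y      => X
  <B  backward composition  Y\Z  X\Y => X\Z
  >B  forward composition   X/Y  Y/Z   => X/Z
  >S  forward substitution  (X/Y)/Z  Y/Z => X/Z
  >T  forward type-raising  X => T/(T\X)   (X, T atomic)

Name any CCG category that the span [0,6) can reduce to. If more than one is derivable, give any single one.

S

[0,6] S   <
  [0,5] S\PP   <
    [0,1] "quickly" : PP
    [1,5] (S\PP)\PP   >
      [1,2] "every" : ((S\PP)\PP)/N
      [2,5] N   >
        [2,4] N/(N\PP)   <
          [2,3] "slowly" : NP
          [3,4] "clearly" : (N/(N\PP))\NP
        [4,5] "a" : N\PP
  [5,6] "with" : S\(S\PP)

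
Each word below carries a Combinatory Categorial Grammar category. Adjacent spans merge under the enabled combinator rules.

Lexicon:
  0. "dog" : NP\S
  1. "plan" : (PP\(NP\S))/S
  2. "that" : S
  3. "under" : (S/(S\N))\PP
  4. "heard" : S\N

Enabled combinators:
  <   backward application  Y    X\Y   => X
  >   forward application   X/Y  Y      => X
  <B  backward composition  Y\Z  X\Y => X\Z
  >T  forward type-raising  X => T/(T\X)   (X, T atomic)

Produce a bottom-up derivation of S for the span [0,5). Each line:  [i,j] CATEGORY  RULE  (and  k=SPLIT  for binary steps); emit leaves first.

[0,5] S   >
  [0,4] S/(S\N)   <
    [0,3] PP   <
      [0,1] "dog" : NP\S
      [1,3] PP\(NP\S)   >
        [1,2] "plan" : (PP\(NP\S))/S
        [2,3] "that" : S
    [3,4] "under" : (S/(S\N))\PP
  [4,5] "heard" : S\N

[0,1] NP\S  lex  "dog"
[1,2] (PP\(NP\S))/S  lex  "plan"
[2,3] S  lex  "that"
[1,3] PP\(NP\S)  >  k=2
[0,3] PP  <  k=1
[3,4] (S/(S\N))\PP  lex  "under"
[0,4] S/(S\N)  <  k=3
[4,5] S\N  lex  "heard"
[0,5] S  >  k=4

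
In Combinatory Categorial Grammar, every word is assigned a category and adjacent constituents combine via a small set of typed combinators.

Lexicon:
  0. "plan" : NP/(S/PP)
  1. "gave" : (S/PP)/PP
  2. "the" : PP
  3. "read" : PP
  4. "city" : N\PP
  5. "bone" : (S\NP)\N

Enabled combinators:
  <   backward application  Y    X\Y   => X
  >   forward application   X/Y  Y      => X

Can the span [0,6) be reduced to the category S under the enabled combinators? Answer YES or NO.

[0,6] S   <
  [0,3] NP   >
    [0,1] "plan" : NP/(S/PP)
    [1,3] S/PP   >
      [1,2] "gave" : (S/PP)/PP
      [2,3] "the" : PP
  [3,6] S\NP   <
    [3,5] N   <
      [3,4] "read" : PP
      [4,5] "city" : N\PP
    [5,6] "bone" : (S\NP)\N

YES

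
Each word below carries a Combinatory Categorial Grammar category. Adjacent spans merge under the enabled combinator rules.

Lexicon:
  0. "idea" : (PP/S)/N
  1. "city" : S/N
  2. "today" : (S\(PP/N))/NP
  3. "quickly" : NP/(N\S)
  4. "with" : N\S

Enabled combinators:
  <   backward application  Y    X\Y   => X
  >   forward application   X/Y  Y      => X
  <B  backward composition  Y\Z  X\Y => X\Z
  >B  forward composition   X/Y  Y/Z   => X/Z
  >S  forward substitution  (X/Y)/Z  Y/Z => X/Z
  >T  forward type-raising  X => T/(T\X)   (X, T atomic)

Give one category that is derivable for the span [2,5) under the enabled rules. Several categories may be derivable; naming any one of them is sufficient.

S\(PP/N)

[0,5] S   <
  [0,2] PP/N   >S
    [0,1] "idea" : (PP/S)/N
    [1,2] "city" : S/N
  [2,5] S\(PP/N)   >
    [2,3] "today" : (S\(PP/N))/NP
    [3,5] NP   >
      [3,4] "quickly" : NP/(N\S)
      [4,5] "with" : N\S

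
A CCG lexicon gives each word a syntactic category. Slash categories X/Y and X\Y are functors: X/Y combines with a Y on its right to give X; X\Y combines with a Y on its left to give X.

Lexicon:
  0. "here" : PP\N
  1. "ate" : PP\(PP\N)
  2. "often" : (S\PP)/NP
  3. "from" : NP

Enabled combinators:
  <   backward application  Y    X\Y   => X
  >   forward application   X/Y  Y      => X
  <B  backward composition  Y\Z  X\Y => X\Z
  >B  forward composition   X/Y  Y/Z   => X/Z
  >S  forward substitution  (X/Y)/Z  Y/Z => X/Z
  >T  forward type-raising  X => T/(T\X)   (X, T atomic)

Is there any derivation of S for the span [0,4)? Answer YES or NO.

YES

[0,4] S   <
  [0,2] PP   <
    [0,1] "here" : PP\N
    [1,2] "ate" : PP\(PP\N)
  [2,4] S\PP   >
    [2,3] "often" : (S\PP)/NP
    [3,4] "from" : NP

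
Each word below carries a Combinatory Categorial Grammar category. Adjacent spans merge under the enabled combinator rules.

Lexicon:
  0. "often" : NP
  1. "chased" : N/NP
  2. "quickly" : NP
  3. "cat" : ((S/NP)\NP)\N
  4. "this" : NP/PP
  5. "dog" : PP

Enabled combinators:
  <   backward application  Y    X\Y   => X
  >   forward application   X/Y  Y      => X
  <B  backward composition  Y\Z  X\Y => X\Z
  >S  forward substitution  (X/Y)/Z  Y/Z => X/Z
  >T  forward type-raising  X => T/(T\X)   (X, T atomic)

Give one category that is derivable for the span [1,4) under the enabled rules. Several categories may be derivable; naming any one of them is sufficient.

[0,6] S   >
  [0,4] S/NP   <
    [0,1] "often" : NP
    [1,4] (S/NP)\NP   <
      [1,3] N   >
        [1,2] "chased" : N/NP
        [2,3] "quickly" : NP
      [3,4] "cat" : ((S/NP)\NP)\N
  [4,6] NP   >
    [4,5] "this" : NP/PP
    [5,6] "dog" : PP

(S/NP)\NP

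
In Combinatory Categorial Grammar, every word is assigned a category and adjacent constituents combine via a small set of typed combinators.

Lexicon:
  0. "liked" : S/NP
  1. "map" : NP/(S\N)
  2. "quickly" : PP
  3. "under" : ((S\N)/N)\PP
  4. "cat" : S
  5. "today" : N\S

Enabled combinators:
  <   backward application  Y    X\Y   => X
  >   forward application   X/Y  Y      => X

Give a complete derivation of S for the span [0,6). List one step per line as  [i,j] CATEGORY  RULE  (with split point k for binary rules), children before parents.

[0,1] S/NP  lex  "liked"
[1,2] NP/(S\N)  lex  "map"
[2,3] PP  lex  "quickly"
[3,4] ((S\N)/N)\PP  lex  "under"
[2,4] (S\N)/N  <  k=3
[4,5] S  lex  "cat"
[5,6] N\S  lex  "today"
[4,6] N  <  k=5
[2,6] S\N  >  k=4
[1,6] NP  >  k=2
[0,6] S  >  k=1

[0,6] S   >
  [0,1] "liked" : S/NP
  [1,6] NP   >
    [1,2] "map" : NP/(S\N)
    [2,6] S\N   >
      [2,4] (S\N)/N   <
        [2,3] "quickly" : PP
        [3,4] "under" : ((S\N)/N)\PP
      [4,6] N   <
        [4,5] "cat" : S
        [5,6] "today" : N\S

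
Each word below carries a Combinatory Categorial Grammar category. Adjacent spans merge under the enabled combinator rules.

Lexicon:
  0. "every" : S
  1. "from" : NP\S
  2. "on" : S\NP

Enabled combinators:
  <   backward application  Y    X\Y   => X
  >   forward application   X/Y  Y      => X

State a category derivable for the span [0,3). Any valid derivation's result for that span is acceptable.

S

[0,3] S   <
  [0,2] NP   <
    [0,1] "every" : S
    [1,2] "from" : NP\S
  [2,3] "on" : S\NP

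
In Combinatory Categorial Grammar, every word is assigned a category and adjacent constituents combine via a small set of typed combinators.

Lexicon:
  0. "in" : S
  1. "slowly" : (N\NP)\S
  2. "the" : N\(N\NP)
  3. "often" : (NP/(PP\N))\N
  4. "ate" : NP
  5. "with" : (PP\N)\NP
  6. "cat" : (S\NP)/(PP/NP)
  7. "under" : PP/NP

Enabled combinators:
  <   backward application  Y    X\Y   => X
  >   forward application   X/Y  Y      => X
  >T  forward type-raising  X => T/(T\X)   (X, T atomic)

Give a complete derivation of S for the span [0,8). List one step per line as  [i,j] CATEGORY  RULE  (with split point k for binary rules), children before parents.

[0,8] S   <
  [0,6] NP   >
    [0,4] NP/(PP\N)   <
      [0,3] N   <
        [0,2] N\NP   <
          [0,1] "in" : S
          [1,2] "slowly" : (N\NP)\S
        [2,3] "the" : N\(N\NP)
      [3,4] "often" : (NP/(PP\N))\N
    [4,6] PP\N   <
      [4,5] "ate" : NP
      [5,6] "with" : (PP\N)\NP
  [6,8] S\NP   >
    [6,7] "cat" : (S\NP)/(PP/NP)
    [7,8] "under" : PP/NP

[0,1] S  lex  "in"
[1,2] (N\NP)\S  lex  "slowly"
[0,2] N\NP  <  k=1
[2,3] N\(N\NP)  lex  "the"
[0,3] N  <  k=2
[3,4] (NP/(PP\N))\N  lex  "often"
[0,4] NP/(PP\N)  <  k=3
[4,5] NP  lex  "ate"
[5,6] (PP\N)\NP  lex  "with"
[4,6] PP\N  <  k=5
[0,6] NP  >  k=4
[6,7] (S\NP)/(PP/NP)  lex  "cat"
[7,8] PP/NP  lex  "under"
[6,8] S\NP  >  k=7
[0,8] S  <  k=6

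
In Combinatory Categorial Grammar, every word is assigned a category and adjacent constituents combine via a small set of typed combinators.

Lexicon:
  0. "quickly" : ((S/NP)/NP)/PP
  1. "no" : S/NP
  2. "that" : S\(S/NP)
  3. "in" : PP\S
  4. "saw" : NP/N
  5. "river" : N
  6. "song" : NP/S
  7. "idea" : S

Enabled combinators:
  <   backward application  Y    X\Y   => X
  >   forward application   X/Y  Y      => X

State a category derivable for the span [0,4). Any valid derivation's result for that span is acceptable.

(S/NP)/NP

[0,8] S   >
  [0,6] S/NP   >
    [0,4] (S/NP)/NP   >
      [0,1] "quickly" : ((S/NP)/NP)/PP
      [1,4] PP   <
        [1,3] S   <
          [1,2] "no" : S/NP
          [2,3] "that" : S\(S/NP)
        [3,4] "in" : PP\S
    [4,6] NP   >
      [4,5] "saw" : NP/N
      [5,6] "river" : N
  [6,8] NP   >
    [6,7] "song" : NP/S
    [7,8] "idea" : S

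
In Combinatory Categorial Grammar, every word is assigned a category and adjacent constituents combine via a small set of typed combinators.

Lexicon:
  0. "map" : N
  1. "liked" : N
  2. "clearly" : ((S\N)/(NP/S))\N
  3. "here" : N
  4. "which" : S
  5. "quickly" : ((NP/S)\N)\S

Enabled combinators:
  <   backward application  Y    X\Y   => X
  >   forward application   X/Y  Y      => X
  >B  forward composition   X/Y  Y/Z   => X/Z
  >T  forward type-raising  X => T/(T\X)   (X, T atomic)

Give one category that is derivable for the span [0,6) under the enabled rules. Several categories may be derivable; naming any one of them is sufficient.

S

[0,6] S   <
  [0,1] "map" : N
  [1,6] S\N   >
    [1,3] (S\N)/(NP/S)   <
      [1,2] "liked" : N
      [2,3] "clearly" : ((S\N)/(NP/S))\N
    [3,6] NP/S   <
      [3,4] "here" : N
      [4,6] (NP/S)\N   <
        [4,5] "which" : S
        [5,6] "quickly" : ((NP/S)\N)\S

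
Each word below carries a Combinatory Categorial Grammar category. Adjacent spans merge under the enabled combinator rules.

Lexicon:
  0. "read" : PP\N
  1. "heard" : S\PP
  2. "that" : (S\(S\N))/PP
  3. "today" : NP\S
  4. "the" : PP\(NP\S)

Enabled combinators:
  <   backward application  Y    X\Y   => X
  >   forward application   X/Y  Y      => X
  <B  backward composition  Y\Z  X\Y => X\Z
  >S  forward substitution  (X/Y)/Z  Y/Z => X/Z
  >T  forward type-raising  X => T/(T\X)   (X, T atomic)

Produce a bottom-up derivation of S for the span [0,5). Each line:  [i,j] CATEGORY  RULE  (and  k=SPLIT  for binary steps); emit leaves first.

[0,1] PP\N  lex  "read"
[1,2] S\PP  lex  "heard"
[0,2] S\N  <B  k=1
[2,3] (S\(S\N))/PP  lex  "that"
[3,4] NP\S  lex  "today"
[4,5] PP\(NP\S)  lex  "the"
[3,5] PP  <  k=4
[2,5] S\(S\N)  >  k=3
[0,5] S  <  k=2

[0,5] S   <
  [0,2] S\N   <B
    [0,1] "read" : PP\N
    [1,2] "heard" : S\PP
  [2,5] S\(S\N)   >
    [2,3] "that" : (S\(S\N))/PP
    [3,5] PP   <
      [3,4] "today" : NP\S
      [4,5] "the" : PP\(NP\S)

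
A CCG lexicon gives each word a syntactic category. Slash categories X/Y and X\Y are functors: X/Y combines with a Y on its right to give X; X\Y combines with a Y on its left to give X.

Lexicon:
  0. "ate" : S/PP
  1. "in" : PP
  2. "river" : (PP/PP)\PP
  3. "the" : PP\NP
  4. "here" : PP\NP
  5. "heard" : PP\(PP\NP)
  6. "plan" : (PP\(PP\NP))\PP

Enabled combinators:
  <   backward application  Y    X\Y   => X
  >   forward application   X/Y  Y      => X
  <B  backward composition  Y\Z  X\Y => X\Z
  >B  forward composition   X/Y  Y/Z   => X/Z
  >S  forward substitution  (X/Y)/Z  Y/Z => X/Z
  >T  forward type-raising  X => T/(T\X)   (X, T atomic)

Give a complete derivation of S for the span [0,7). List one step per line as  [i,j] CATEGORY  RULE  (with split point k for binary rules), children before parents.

[0,1] S/PP  lex  "ate"
[1,2] PP  lex  "in"
[2,3] (PP/PP)\PP  lex  "river"
[1,3] PP/PP  <  k=2
[0,3] S/PP  >B  k=1
[3,4] PP\NP  lex  "the"
[4,5] PP\NP  lex  "here"
[5,6] PP\(PP\NP)  lex  "heard"
[4,6] PP  <  k=5
[6,7] (PP\(PP\NP))\PP  lex  "plan"
[4,7] PP\(PP\NP)  <  k=6
[3,7] PP  <  k=4
[0,7] S  >  k=3

[0,7] S   >
  [0,3] S/PP   >B
    [0,1] "ate" : S/PP
    [1,3] PP/PP   <
      [1,2] "in" : PP
      [2,3] "river" : (PP/PP)\PP
  [3,7] PP   <
    [3,4] "the" : PP\NP
    [4,7] PP\(PP\NP)   <
      [4,6] PP   <
        [4,5] "here" : PP\NP
        [5,6] "heard" : PP\(PP\NP)
      [6,7] "plan" : (PP\(PP\NP))\PP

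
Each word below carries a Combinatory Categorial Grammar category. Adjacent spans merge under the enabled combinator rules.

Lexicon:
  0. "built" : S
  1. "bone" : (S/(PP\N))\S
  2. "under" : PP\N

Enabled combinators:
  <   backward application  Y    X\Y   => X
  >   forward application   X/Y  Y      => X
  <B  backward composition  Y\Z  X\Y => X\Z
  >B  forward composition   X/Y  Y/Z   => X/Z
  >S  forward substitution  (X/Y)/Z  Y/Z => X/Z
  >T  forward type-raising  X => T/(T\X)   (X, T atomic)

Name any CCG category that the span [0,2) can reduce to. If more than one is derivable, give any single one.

S/(PP\N)

[0,3] S   >
  [0,2] S/(PP\N)   <
    [0,1] "built" : S
    [1,2] "bone" : (S/(PP\N))\S
  [2,3] "under" : PP\N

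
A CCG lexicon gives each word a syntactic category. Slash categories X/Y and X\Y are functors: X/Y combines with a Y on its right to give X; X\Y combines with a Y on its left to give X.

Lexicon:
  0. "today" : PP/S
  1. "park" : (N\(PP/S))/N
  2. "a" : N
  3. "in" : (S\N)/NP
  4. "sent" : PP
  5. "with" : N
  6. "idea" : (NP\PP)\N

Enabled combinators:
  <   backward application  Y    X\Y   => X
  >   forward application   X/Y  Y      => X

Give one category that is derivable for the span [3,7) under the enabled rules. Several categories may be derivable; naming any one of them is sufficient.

[0,7] S   <
  [0,3] N   <
    [0,1] "today" : PP/S
    [1,3] N\(PP/S)   >
      [1,2] "park" : (N\(PP/S))/N
      [2,3] "a" : N
  [3,7] S\N   >
    [3,4] "in" : (S\N)/NP
    [4,7] NP   <
      [4,5] "sent" : PP
      [5,7] NP\PP   <
        [5,6] "with" : N
        [6,7] "idea" : (NP\PP)\N

S\N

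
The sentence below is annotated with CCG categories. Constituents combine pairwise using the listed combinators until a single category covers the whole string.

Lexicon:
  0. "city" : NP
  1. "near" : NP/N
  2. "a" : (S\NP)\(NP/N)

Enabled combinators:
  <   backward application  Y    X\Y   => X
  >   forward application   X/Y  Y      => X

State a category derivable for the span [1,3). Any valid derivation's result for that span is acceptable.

S\NP

[0,3] S   <
  [0,1] "city" : NP
  [1,3] S\NP   <
    [1,2] "near" : NP/N
    [2,3] "a" : (S\NP)\(NP/N)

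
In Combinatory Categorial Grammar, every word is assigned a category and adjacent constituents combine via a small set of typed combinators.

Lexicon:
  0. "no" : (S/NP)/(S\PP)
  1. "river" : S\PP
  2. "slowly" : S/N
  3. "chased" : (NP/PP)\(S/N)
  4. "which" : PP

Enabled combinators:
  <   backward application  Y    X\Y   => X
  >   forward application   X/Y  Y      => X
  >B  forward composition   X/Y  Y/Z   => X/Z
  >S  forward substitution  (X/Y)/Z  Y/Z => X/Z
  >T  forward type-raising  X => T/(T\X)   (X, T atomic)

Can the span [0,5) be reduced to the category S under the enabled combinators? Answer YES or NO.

YES

[0,5] S   >
  [0,2] S/NP   >
    [0,1] "no" : (S/NP)/(S\PP)
    [1,2] "river" : S\PP
  [2,5] NP   >
    [2,4] NP/PP   <
      [2,3] "slowly" : S/N
      [3,4] "chased" : (NP/PP)\(S/N)
    [4,5] "which" : PP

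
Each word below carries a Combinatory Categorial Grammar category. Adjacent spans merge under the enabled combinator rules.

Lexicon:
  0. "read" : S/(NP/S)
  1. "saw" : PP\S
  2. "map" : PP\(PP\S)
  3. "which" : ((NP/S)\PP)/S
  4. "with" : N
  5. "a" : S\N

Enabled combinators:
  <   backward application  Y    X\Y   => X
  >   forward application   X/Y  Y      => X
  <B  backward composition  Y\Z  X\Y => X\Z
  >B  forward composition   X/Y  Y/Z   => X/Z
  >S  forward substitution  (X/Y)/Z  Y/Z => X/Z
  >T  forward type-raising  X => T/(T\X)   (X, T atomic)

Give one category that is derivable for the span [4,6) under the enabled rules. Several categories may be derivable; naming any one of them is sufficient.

[0,6] S   >
  [0,1] "read" : S/(NP/S)
  [1,6] NP/S   <
    [1,3] PP   <
      [1,2] "saw" : PP\S
      [2,3] "map" : PP\(PP\S)
    [3,6] (NP/S)\PP   >
      [3,4] "which" : ((NP/S)\PP)/S
      [4,6] S   <
        [4,5] "with" : N
        [5,6] "a" : S\N

S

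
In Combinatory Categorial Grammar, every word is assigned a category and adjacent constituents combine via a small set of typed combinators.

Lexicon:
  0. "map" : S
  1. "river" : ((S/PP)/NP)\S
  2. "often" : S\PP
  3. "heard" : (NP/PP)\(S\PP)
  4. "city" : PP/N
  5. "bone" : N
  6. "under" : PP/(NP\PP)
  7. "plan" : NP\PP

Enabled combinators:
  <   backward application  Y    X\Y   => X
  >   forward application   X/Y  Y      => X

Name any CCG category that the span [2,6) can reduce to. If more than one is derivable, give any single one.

[0,8] S   >
  [0,6] S/PP   >
    [0,2] (S/PP)/NP   <
      [0,1] "map" : S
      [1,2] "river" : ((S/PP)/NP)\S
    [2,6] NP   >
      [2,4] NP/PP   <
        [2,3] "often" : S\PP
        [3,4] "heard" : (NP/PP)\(S\PP)
      [4,6] PP   >
        [4,5] "city" : PP/N
        [5,6] "bone" : N
  [6,8] PP   >
    [6,7] "under" : PP/(NP\PP)
    [7,8] "plan" : NP\PP

NP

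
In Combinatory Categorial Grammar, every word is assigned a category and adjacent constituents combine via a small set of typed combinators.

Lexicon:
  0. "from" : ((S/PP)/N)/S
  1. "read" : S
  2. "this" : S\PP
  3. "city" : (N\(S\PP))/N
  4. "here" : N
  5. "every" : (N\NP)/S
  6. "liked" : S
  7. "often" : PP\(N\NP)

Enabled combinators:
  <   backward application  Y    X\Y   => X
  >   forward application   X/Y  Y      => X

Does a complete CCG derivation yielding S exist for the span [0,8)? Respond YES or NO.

[0,8] S   >
  [0,5] S/PP   >
    [0,2] (S/PP)/N   >
      [0,1] "from" : ((S/PP)/N)/S
      [1,2] "read" : S
    [2,5] N   <
      [2,3] "this" : S\PP
      [3,5] N\(S\PP)   >
        [3,4] "city" : (N\(S\PP))/N
        [4,5] "here" : N
  [5,8] PP   <
    [5,7] N\NP   >
      [5,6] "every" : (N\NP)/S
      [6,7] "liked" : S
    [7,8] "often" : PP\(N\NP)

YES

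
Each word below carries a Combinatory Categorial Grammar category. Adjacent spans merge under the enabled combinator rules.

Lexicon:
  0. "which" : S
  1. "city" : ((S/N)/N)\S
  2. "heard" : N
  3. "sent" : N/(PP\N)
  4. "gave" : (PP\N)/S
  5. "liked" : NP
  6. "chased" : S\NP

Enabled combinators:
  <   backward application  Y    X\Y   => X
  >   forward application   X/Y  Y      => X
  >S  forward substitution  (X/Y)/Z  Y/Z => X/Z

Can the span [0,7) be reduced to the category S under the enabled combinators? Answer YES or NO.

YES

[0,7] S   >
  [0,3] S/N   >
    [0,2] (S/N)/N   <
      [0,1] "which" : S
      [1,2] "city" : ((S/N)/N)\S
    [2,3] "heard" : N
  [3,7] N   >
    [3,4] "sent" : N/(PP\N)
    [4,7] PP\N   >
      [4,5] "gave" : (PP\N)/S
      [5,7] S   <
        [5,6] "liked" : NP
        [6,7] "chased" : S\NP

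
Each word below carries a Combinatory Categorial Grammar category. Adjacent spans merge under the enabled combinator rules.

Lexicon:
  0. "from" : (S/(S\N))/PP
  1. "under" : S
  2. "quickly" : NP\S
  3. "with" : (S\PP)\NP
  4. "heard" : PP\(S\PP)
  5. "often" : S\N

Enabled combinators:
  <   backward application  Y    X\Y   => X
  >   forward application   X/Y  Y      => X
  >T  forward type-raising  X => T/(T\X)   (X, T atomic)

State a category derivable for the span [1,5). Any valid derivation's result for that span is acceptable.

[0,6] S   >
  [0,5] S/(S\N)   >
    [0,1] "from" : (S/(S\N))/PP
    [1,5] PP   <
      [1,4] S\PP   <
        [1,3] NP   <
          [1,2] "under" : S
          [2,3] "quickly" : NP\S
        [3,4] "with" : (S\PP)\NP
      [4,5] "heard" : PP\(S\PP)
  [5,6] "often" : S\N

PP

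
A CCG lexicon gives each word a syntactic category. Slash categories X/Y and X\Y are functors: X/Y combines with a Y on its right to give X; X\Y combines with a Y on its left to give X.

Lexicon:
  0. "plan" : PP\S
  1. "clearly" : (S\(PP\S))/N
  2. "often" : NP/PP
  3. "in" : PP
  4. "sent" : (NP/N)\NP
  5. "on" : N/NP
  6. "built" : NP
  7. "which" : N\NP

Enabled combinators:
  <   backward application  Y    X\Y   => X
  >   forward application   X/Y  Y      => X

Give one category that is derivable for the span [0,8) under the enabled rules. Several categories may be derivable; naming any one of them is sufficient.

S

[0,8] S   <
  [0,1] "plan" : PP\S
  [1,8] S\(PP\S)   >
    [1,2] "clearly" : (S\(PP\S))/N
    [2,8] N   <
      [2,7] NP   >
        [2,5] NP/N   <
          [2,4] NP   >
            [2,3] "often" : NP/PP
            [3,4] "in" : PP
          [4,5] "sent" : (NP/N)\NP
        [5,7] N   >
          [5,6] "on" : N/NP
          [6,7] "built" : NP
      [7,8] "which" : N\NP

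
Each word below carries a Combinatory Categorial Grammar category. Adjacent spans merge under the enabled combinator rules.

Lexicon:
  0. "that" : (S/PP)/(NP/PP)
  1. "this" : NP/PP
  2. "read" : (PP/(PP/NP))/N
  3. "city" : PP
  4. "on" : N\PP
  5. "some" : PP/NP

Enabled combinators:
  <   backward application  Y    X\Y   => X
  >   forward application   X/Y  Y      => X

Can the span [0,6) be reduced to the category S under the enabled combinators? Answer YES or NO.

YES

[0,6] S   >
  [0,2] S/PP   >
    [0,1] "that" : (S/PP)/(NP/PP)
    [1,2] "this" : NP/PP
  [2,6] PP   >
    [2,5] PP/(PP/NP)   >
      [2,3] "read" : (PP/(PP/NP))/N
      [3,5] N   <
        [3,4] "city" : PP
        [4,5] "on" : N\PP
    [5,6] "some" : PP/NP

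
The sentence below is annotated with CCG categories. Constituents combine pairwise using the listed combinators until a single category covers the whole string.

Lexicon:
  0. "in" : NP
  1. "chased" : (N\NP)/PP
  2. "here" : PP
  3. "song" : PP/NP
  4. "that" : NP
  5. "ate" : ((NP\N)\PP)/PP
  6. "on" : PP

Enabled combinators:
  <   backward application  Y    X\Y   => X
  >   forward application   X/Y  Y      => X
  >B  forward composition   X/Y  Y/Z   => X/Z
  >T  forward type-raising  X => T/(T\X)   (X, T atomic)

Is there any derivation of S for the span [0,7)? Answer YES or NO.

NO

NP (N\NP)/PP PP PP/NP NP ((NP\N)\PP)/PP PP
CKY chart[0,7] = {N/(N\NP), NP, NP/(NP\NP), PP/(PP\NP), S/(S\NP)}; S ∉ chart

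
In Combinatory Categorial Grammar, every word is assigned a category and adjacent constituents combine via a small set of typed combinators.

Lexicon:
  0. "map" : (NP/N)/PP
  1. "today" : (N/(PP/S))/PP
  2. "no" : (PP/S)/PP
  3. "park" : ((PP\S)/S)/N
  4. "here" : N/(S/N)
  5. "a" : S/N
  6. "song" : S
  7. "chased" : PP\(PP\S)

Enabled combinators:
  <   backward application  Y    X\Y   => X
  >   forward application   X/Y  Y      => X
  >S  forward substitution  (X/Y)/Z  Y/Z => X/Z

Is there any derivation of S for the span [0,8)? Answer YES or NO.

NO

(NP/N)/PP (N/(PP/S))/PP (PP/S)/PP ((PP\S)/S)/N N/(S/N) S/N S PP\(PP\S)
CKY chart[0,8] = {NP}; S ∉ chart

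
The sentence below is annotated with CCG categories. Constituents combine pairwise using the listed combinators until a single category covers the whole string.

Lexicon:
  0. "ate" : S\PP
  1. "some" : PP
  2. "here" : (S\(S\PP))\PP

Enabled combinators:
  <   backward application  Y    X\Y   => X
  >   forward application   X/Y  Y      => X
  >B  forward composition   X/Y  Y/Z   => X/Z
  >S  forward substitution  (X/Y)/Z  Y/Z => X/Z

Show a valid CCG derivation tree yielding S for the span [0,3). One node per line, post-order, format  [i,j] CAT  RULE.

[0,3] S   <
  [0,1] "ate" : S\PP
  [1,3] S\(S\PP)   <
    [1,2] "some" : PP
    [2,3] "here" : (S\(S\PP))\PP

[0,1] S\PP  lex  "ate"
[1,2] PP  lex  "some"
[2,3] (S\(S\PP))\PP  lex  "here"
[1,3] S\(S\PP)  <  k=2
[0,3] S  <  k=1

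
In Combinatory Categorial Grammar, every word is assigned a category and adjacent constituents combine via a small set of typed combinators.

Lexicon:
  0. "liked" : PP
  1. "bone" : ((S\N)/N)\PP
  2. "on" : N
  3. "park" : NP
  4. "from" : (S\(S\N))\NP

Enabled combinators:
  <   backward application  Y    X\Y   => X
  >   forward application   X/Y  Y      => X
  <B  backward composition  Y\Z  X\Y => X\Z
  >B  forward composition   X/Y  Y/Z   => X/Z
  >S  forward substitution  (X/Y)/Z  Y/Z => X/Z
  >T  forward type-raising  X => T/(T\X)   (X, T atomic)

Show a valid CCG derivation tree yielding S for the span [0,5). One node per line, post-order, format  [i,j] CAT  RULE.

[0,1] PP  lex  "liked"
[1,2] ((S\N)/N)\PP  lex  "bone"
[0,2] (S\N)/N  <  k=1
[2,3] N  lex  "on"
[0,3] S\N  >  k=2
[3,4] NP  lex  "park"
[4,5] (S\(S\N))\NP  lex  "from"
[3,5] S\(S\N)  <  k=4
[0,5] S  <  k=3

[0,5] S   <
  [0,3] S\N   >
    [0,2] (S\N)/N   <
      [0,1] "liked" : PP
      [1,2] "bone" : ((S\N)/N)\PP
    [2,3] "on" : N
  [3,5] S\(S\N)   <
    [3,4] "park" : NP
    [4,5] "from" : (S\(S\N))\NP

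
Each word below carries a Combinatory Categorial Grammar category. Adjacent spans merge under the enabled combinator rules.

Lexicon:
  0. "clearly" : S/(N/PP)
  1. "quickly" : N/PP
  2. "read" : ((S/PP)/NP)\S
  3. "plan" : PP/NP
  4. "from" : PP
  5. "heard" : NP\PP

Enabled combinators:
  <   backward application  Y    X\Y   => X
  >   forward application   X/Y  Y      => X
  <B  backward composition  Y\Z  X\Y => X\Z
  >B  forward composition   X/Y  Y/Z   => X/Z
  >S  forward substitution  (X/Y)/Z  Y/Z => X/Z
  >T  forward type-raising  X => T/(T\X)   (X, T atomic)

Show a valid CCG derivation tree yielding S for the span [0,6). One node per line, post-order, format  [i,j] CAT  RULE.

[0,6] S   >
  [0,4] S/NP   >S
    [0,3] (S/PP)/NP   <
      [0,2] S   >
        [0,1] "clearly" : S/(N/PP)
        [1,2] "quickly" : N/PP
      [2,3] "read" : ((S/PP)/NP)\S
    [3,4] "plan" : PP/NP
  [4,6] NP   >
    [4,5] NP/(NP\PP)   >T
      [4,5] "from" : PP
    [5,6] "heard" : NP\PP

[0,1] S/(N/PP)  lex  "clearly"
[1,2] N/PP  lex  "quickly"
[0,2] S  >  k=1
[2,3] ((S/PP)/NP)\S  lex  "read"
[0,3] (S/PP)/NP  <  k=2
[3,4] PP/NP  lex  "plan"
[0,4] S/NP  >S  k=3
[4,5] PP  lex  "from"
[4,5] NP/(NP\PP)  >T
[5,6] NP\PP  lex  "heard"
[4,6] NP  >  k=5
[0,6] S  >  k=4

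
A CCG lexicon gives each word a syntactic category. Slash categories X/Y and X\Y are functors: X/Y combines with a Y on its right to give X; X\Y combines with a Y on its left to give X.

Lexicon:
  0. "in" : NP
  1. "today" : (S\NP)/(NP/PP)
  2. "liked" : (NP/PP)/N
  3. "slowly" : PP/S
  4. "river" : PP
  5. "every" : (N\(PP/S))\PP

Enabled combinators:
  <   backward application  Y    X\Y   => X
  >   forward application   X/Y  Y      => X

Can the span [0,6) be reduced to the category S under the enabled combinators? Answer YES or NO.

[0,6] S   <
  [0,1] "in" : NP
  [1,6] S\NP   >
    [1,2] "today" : (S\NP)/(NP/PP)
    [2,6] NP/PP   >
      [2,3] "liked" : (NP/PP)/N
      [3,6] N   <
        [3,4] "slowly" : PP/S
        [4,6] N\(PP/S)   <
          [4,5] "river" : PP
          [5,6] "every" : (N\(PP/S))\PP

YES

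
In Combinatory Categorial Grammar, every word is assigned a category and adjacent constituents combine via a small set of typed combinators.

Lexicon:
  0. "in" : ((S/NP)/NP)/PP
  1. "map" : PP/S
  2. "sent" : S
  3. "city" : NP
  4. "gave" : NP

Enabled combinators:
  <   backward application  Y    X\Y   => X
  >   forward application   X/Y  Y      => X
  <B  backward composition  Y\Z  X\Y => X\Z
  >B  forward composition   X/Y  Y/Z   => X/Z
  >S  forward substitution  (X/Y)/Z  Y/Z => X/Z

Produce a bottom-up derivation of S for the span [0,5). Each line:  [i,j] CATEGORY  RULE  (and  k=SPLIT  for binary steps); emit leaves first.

[0,1] ((S/NP)/NP)/PP  lex  "in"
[1,2] PP/S  lex  "map"
[2,3] S  lex  "sent"
[1,3] PP  >  k=2
[0,3] (S/NP)/NP  >  k=1
[3,4] NP  lex  "city"
[0,4] S/NP  >  k=3
[4,5] NP  lex  "gave"
[0,5] S  >  k=4

[0,5] S   >
  [0,4] S/NP   >
    [0,3] (S/NP)/NP   >
      [0,1] "in" : ((S/NP)/NP)/PP
      [1,3] PP   >
        [1,2] "map" : PP/S
        [2,3] "sent" : S
    [3,4] "city" : NP
  [4,5] "gave" : NP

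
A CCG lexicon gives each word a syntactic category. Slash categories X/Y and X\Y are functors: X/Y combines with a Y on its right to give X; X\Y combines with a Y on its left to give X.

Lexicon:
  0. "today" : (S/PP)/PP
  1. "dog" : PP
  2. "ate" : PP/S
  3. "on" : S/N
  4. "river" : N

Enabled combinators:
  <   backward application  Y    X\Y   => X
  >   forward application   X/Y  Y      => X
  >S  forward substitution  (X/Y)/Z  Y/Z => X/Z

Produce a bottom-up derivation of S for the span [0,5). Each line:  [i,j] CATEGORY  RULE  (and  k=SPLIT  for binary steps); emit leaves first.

[0,1] (S/PP)/PP  lex  "today"
[1,2] PP  lex  "dog"
[0,2] S/PP  >  k=1
[2,3] PP/S  lex  "ate"
[3,4] S/N  lex  "on"
[4,5] N  lex  "river"
[3,5] S  >  k=4
[2,5] PP  >  k=3
[0,5] S  >  k=2

[0,5] S   >
  [0,2] S/PP   >
    [0,1] "today" : (S/PP)/PP
    [1,2] "dog" : PP
  [2,5] PP   >
    [2,3] "ate" : PP/S
    [3,5] S   >
      [3,4] "on" : S/N
      [4,5] "river" : N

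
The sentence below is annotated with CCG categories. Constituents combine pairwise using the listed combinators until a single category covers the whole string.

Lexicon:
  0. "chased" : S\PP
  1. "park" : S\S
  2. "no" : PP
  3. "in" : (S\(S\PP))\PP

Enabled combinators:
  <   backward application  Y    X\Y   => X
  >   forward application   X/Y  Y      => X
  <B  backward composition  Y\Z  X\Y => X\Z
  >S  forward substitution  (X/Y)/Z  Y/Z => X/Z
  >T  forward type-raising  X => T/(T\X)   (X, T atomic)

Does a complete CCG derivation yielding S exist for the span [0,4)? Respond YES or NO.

[0,4] S   <
  [0,2] S\PP   <B
    [0,1] "chased" : S\PP
    [1,2] "park" : S\S
  [2,4] S\(S\PP)   <
    [2,3] "no" : PP
    [3,4] "in" : (S\(S\PP))\PP

YES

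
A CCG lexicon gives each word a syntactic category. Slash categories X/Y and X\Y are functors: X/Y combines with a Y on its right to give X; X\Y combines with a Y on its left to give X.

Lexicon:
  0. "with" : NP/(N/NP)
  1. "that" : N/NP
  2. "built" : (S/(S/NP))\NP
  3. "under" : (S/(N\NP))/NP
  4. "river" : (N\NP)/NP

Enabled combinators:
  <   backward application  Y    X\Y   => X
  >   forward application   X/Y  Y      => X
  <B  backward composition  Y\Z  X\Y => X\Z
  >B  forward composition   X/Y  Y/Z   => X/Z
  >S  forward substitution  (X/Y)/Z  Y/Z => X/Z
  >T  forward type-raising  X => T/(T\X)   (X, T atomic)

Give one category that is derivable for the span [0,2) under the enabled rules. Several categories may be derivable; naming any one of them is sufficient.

[0,5] S   >
  [0,3] S/(S/NP)   <
    [0,2] NP   >
      [0,1] "with" : NP/(N/NP)
      [1,2] "that" : N/NP
    [2,3] "built" : (S/(S/NP))\NP
  [3,5] S/NP   >S
    [3,4] "under" : (S/(N\NP))/NP
    [4,5] "river" : (N\NP)/NP

NP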